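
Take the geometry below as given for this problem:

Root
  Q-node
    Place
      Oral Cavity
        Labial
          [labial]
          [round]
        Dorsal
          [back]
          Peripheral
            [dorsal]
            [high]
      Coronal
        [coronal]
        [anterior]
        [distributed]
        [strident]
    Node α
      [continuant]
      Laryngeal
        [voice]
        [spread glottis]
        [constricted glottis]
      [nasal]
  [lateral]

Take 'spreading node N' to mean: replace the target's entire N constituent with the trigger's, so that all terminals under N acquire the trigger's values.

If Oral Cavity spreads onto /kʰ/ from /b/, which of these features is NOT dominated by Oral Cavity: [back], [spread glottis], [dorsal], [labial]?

[spread glottis]

Under this geometry, Oral Cavity contains [labial], [round], [back], [dorsal], [high].
Spreading Oral Cavity replaces [back], [labial], [dorsal] with the trigger's values, since each sits inside the Oral Cavity constituent.
But [spread glottis] is a dependent of Laryngeal, outside Oral Cavity; it is therefore untouched by the spreading.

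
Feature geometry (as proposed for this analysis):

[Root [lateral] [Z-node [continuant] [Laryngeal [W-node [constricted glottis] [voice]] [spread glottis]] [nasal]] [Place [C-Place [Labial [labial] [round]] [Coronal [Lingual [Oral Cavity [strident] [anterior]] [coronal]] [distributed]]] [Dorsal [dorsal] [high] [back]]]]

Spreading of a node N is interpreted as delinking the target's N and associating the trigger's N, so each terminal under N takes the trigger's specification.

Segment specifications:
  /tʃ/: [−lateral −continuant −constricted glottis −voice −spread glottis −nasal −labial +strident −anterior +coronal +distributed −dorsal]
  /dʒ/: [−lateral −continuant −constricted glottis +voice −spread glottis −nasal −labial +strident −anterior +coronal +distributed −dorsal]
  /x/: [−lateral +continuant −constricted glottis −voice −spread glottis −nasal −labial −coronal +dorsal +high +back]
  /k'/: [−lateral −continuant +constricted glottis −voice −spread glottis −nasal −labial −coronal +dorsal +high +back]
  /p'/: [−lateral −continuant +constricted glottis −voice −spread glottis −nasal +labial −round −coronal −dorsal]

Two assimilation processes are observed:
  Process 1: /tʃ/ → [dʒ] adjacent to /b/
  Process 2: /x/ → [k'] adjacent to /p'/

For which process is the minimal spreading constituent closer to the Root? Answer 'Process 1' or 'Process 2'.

In Process 1, [voice] changes, so the minimal spreading node is [voice] at depth 4.
Process 2: the features that change are [constricted glottis], [continuant]; the minimal node is Z-node (depth 1).
Z-node (depth 1) sits above [voice] (depth 4), making Process 2 the one with the higher spreading node.

Process 2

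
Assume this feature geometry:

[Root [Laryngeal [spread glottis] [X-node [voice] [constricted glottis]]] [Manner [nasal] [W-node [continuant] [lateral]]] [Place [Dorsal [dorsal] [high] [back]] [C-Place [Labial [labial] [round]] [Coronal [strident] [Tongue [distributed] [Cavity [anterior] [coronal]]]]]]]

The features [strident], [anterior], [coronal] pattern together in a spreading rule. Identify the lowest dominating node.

Coronal

[strident] is immediately dominated by Coronal.
[anterior] is immediately dominated by Cavity.
[coronal] is immediately dominated by Cavity.
The listed terminals split across distinct daughters of Coronal, so Coronal itself is the smallest node containing them all.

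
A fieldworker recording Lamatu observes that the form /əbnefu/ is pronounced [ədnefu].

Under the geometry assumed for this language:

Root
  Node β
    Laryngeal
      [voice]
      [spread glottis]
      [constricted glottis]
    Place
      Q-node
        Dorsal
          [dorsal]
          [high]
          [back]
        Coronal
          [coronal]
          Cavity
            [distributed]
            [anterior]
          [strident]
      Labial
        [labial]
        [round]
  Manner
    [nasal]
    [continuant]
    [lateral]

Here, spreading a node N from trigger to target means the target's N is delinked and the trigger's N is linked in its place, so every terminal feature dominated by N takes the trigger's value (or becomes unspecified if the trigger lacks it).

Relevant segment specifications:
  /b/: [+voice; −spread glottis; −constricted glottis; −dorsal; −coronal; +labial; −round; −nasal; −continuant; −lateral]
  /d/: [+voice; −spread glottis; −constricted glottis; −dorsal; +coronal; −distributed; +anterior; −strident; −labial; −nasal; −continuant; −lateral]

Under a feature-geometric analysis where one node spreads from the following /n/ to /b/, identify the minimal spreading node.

Place

The alternation /b/ → [d] changes [labial], [round], [coronal], [anterior], [distributed], [strident] and nothing else.
Tracing each changed feature up the tree, the paths first meet at Place; any lower node misses at least one of them.
If Place spreads, every terminal under it takes /n/'s value, producing [d] as observed.
[nasal] stays as in /b/ although /n/ differs there, so no node dominating it spread; among the remaining candidates Place is the lowest that derives the output.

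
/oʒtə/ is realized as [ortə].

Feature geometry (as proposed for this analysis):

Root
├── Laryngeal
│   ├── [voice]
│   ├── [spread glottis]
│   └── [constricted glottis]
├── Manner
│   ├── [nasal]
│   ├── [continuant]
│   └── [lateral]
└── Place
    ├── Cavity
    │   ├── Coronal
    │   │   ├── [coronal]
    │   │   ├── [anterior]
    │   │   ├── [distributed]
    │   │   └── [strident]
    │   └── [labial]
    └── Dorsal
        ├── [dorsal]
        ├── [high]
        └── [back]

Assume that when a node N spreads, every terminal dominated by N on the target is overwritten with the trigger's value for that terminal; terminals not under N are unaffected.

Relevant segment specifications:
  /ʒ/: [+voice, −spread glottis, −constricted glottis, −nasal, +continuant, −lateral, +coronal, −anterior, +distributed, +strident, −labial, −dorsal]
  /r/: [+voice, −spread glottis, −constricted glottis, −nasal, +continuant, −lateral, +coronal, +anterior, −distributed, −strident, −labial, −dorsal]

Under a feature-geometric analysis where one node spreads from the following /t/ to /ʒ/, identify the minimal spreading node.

Feature comparison: [anterior], [distributed], [strident] differ between /ʒ/ and [r]; the remaining terminals match.
The smallest constituent containing every changed terminal is Coronal — each of its daughters lacks at least one of the affected features.
Delinking /ʒ/'s Coronal and associating /t/'s Coronal gives precisely the feature bundle of [r].
Features on which the two segments disagree outside Coronal, such as [continuant], [voice], are unchanged — nothing dominating them spread, and Coronal is the minimal sufficient constituent.

Coronal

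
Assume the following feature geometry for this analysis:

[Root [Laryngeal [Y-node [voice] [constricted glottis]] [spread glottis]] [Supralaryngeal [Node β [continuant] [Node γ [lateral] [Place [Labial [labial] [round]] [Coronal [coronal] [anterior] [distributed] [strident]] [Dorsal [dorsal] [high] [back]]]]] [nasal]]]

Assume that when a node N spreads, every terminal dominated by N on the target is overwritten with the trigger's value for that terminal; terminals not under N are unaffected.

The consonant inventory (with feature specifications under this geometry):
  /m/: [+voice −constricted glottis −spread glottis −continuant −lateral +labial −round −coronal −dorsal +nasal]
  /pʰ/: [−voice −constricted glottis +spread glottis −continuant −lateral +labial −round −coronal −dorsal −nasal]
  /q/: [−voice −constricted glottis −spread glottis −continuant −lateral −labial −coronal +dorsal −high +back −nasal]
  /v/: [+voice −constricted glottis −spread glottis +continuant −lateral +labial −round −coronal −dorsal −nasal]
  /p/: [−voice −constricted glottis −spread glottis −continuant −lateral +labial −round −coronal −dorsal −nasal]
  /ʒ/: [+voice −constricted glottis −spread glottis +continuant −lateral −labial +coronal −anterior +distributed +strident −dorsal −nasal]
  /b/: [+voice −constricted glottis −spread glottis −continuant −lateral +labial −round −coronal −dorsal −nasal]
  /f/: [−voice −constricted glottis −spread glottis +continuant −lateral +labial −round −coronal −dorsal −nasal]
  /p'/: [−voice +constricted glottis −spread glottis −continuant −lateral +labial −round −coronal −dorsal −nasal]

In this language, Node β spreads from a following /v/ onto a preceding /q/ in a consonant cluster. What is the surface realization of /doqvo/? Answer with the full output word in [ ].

[dofvo]

Terminals under Node β in this geometry: [continuant], [lateral], [labial], [round], [coronal], [anterior], [distributed], [strident], [dorsal], [high], [back].
The target acquires /v/'s values for everything under Node β — [+continuant], [−lateral], [+labial], [−round], [−coronal], [−dorsal] — while keeping its own [voice], [constricted glottis], [spread glottis], ….
The resulting bundle matches /f/ in the inventory; substituting it for /q/ gives [dofvo].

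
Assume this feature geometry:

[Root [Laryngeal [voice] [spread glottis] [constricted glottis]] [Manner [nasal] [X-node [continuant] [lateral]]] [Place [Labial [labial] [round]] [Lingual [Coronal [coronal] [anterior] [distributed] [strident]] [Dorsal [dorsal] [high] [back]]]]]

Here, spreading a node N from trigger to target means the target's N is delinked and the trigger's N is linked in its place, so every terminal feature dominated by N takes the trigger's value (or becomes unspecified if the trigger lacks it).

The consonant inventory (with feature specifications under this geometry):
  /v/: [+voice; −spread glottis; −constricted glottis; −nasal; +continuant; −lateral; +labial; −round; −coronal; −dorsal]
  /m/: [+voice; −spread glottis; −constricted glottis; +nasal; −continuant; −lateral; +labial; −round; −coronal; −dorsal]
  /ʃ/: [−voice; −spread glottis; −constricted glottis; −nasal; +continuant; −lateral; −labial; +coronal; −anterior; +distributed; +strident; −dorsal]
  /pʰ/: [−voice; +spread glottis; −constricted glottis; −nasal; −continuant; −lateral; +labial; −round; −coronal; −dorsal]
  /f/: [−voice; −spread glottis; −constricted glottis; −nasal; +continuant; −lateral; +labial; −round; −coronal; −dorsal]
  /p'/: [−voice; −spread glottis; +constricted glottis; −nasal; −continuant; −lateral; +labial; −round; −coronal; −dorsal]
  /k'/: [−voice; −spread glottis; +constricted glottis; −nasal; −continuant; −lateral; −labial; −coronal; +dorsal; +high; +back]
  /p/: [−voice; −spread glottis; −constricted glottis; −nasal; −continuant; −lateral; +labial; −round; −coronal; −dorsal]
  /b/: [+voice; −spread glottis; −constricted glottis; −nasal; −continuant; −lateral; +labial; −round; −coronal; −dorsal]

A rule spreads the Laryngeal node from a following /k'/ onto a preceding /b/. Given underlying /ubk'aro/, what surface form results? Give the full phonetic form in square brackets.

[up'k'aro]

Terminals under Laryngeal in this geometry: [voice], [spread glottis], [constricted glottis].
After delinking /b/'s Laryngeal and linking /k'/'s, the affected terminals become [−voice], [−spread glottis], [+constricted glottis]; [nasal], [continuant], [lateral], … (outside Laryngeal) are retained from /b/.
This feature bundle is that of [p'], so /ubk'aro/ surfaces as [up'k'aro].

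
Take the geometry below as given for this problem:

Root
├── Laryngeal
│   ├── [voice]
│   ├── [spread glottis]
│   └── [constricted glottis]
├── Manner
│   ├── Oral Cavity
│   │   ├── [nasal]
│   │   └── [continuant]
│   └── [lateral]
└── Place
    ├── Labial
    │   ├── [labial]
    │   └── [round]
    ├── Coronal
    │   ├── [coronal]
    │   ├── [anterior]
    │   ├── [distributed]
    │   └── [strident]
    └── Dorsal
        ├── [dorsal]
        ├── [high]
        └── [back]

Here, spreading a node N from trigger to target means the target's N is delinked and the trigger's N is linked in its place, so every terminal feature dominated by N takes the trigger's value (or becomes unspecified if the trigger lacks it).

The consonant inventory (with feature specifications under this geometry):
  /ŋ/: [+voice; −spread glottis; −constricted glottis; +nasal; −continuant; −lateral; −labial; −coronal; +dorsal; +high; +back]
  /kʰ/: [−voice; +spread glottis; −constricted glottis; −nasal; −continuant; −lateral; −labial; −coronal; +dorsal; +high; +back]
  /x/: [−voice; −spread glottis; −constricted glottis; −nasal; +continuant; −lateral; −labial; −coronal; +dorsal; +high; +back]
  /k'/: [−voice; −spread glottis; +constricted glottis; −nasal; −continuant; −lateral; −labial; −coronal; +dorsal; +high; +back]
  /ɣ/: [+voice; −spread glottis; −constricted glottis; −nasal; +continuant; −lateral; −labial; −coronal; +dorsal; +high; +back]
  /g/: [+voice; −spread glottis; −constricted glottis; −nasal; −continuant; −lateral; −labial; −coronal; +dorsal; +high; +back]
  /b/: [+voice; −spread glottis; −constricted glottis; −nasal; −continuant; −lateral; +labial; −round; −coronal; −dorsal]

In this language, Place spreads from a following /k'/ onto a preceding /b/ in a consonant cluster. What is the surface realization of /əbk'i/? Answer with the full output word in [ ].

Terminals under Place in this geometry: [labial], [round], [coronal], [anterior], [distributed], [strident], [dorsal], [high], [back].
The target acquires /k'/'s values for everything under Place — [−labial], [−coronal], [+dorsal], [+high], [+back] — while keeping its own [voice], [spread glottis], [constricted glottis], ….
The resulting bundle matches /g/ in the inventory; substituting it for /b/ gives [əgk'i].

[əgk'i]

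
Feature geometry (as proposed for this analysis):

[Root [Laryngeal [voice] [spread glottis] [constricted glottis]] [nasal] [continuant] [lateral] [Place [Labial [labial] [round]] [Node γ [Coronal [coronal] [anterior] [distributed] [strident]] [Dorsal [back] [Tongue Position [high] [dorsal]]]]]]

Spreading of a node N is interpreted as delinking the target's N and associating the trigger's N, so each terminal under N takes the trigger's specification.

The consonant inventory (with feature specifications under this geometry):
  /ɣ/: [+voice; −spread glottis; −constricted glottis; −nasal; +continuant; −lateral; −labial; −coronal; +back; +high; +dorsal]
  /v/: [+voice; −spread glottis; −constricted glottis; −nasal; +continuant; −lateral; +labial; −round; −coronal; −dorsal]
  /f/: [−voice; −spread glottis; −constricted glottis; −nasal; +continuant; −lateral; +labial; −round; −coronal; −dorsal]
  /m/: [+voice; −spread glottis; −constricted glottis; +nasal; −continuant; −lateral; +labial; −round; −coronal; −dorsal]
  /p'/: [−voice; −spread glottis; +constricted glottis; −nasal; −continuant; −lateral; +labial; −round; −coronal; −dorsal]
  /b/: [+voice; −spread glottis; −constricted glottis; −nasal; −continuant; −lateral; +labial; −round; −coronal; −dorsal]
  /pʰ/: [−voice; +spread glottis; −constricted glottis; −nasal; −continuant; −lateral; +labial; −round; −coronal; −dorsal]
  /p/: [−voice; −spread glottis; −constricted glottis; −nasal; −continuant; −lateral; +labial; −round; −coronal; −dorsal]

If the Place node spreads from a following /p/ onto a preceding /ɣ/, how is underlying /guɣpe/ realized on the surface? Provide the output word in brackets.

The Place node dominates the terminals [labial], [round], [coronal], [anterior], [distributed], [strident], [back], [high], [dorsal].
Spreading Place from /p/ onto /ɣ/ replaces those values with /p/'s: [+labial], [−round], [−coronal], [−dorsal]. Features outside Place ([voice], [spread glottis], [constricted glottis], …) stay as in /ɣ/.
The resulting bundle matches /v/ in the inventory; substituting it for /ɣ/ gives [guvpe].

[guvpe]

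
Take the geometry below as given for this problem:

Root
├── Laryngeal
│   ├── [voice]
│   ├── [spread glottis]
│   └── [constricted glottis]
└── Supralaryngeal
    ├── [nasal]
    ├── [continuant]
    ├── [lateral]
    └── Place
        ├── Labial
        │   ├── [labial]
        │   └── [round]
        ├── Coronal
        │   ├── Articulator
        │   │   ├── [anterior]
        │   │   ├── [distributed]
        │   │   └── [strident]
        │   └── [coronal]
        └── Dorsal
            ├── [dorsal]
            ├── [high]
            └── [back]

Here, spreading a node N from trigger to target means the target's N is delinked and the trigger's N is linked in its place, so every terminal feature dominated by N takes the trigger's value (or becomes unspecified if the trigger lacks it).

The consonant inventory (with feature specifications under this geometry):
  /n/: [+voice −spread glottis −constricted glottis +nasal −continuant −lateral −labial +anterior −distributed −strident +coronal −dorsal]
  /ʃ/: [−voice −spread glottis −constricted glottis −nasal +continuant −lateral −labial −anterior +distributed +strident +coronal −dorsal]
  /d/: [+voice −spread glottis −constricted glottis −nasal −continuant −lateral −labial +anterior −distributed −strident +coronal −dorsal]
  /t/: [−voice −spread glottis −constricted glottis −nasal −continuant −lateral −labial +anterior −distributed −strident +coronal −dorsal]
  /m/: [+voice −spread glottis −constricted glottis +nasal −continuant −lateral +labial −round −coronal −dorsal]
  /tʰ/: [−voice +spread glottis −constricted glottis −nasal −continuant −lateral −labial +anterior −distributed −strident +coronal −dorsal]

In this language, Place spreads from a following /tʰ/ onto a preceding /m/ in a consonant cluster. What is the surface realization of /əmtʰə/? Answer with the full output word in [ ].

[əntʰə]

The Place node dominates the terminals [labial], [round], [anterior], [distributed], [strident], [coronal], [dorsal], [high], [back].
After delinking /m/'s Place and linking /tʰ/'s, the affected terminals become [−labial], [+anterior], [−distributed], [−strident], [+coronal], [−dorsal]; [voice], [spread glottis], [constricted glottis], … (outside Place) are retained from /m/.
The resulting bundle matches /n/ in the inventory; substituting it for /m/ gives [əntʰə].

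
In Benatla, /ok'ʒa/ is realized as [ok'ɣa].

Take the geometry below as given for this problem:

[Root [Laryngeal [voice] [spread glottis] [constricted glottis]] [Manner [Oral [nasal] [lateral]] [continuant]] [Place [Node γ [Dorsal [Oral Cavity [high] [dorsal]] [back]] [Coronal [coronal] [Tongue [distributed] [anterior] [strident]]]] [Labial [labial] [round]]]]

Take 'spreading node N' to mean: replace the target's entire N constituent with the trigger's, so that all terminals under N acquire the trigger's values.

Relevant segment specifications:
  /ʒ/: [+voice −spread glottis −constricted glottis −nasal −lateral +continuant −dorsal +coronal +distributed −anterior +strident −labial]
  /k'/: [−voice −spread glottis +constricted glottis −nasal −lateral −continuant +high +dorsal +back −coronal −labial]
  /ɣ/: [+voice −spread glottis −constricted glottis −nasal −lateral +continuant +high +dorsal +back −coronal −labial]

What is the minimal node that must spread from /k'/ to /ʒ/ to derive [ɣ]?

Feature comparison: [coronal], [anterior], [distributed], [strident], [dorsal], [high], [back] differ between /ʒ/ and [ɣ]; the remaining terminals match.
The smallest constituent containing every changed terminal is Node γ — each of its daughters lacks at least one of the affected features.
Spreading Node γ from /k'/ overwrites each of those terminals with /k'/'s values, yielding exactly [ɣ].
Features on which the two segments disagree outside Node γ, such as [voice], [constricted glottis], are unchanged — nothing dominating them spread, and Node γ is the minimal sufficient constituent.

Node γ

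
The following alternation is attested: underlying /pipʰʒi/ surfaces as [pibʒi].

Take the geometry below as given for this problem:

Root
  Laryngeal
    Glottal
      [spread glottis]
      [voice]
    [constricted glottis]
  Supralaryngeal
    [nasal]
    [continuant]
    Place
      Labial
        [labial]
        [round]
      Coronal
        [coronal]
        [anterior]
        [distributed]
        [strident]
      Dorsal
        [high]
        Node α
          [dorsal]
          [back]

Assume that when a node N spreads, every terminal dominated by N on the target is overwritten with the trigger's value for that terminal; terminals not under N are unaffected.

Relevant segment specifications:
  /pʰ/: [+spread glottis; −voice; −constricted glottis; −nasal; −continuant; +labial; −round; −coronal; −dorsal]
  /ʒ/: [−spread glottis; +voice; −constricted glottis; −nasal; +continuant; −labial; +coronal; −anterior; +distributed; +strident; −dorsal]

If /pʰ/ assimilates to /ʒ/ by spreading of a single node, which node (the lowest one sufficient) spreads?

Feature comparison: [voice], [spread glottis] differ between /pʰ/ and [b]; the remaining terminals match.
The smallest constituent containing every changed terminal is Glottal — each of its daughters lacks at least one of the affected features.
If Glottal spreads, every terminal under it takes /ʒ/'s value, producing [b] as observed.
[coronal], [continuant] stay as in /pʰ/ although /ʒ/ differs there, so no node dominating them spread; among the remaining candidates Glottal is the lowest that derives the output.

Glottal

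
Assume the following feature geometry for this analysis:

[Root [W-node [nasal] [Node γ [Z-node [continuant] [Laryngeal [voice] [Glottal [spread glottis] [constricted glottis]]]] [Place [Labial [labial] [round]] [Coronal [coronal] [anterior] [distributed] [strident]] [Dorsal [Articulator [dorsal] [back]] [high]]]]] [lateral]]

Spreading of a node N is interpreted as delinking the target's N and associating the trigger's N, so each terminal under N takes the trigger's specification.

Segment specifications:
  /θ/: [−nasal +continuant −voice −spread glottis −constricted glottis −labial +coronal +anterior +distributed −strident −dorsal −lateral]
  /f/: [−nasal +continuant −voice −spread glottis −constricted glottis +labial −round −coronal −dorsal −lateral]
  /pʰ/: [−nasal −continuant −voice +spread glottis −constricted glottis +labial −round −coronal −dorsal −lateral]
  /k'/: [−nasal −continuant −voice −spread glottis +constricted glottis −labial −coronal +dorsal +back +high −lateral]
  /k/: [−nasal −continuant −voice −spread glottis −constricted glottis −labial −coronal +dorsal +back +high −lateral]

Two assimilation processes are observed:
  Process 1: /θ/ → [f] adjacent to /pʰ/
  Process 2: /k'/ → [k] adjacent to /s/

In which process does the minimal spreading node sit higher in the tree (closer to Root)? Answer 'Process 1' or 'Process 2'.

Process 1

In Process 1, [labial], [round], [coronal], [anterior], [distributed], [strident] change, so the minimal spreading node is Place at depth 3.
Process 2: the feature that changes is [constricted glottis]; the minimal node is [constricted glottis] (depth 6).
Depth 3 < depth 6; Process 1 involves the structurally higher constituent Place.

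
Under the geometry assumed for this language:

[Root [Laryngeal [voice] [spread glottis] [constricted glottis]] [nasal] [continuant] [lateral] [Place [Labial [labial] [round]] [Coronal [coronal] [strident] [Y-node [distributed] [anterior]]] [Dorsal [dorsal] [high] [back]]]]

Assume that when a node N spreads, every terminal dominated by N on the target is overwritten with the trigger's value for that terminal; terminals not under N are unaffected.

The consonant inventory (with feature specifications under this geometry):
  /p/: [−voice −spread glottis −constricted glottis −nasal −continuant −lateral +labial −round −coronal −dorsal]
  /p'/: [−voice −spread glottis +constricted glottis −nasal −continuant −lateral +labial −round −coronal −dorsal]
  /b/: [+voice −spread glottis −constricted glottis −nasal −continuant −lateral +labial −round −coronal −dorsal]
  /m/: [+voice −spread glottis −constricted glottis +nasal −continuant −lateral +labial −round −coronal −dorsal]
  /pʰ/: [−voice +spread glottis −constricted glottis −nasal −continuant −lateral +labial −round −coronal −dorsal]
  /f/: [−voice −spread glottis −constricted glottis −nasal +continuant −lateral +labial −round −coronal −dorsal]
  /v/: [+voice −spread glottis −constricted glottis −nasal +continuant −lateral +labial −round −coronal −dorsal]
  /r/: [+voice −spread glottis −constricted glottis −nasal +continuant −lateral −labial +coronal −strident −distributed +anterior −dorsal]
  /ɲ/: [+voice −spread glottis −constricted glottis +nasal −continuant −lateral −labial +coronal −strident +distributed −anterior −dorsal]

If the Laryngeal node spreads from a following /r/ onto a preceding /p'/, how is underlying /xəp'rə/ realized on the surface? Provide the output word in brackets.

The Laryngeal node dominates the terminals [voice], [spread glottis], [constricted glottis].
The target acquires /r/'s values for everything under Laryngeal — [+voice], [−spread glottis], [−constricted glottis] — while keeping its own [nasal], [continuant], [lateral], ….
The resulting bundle matches /b/ in the inventory; substituting it for /p'/ gives [xəbrə].

[xəbrə]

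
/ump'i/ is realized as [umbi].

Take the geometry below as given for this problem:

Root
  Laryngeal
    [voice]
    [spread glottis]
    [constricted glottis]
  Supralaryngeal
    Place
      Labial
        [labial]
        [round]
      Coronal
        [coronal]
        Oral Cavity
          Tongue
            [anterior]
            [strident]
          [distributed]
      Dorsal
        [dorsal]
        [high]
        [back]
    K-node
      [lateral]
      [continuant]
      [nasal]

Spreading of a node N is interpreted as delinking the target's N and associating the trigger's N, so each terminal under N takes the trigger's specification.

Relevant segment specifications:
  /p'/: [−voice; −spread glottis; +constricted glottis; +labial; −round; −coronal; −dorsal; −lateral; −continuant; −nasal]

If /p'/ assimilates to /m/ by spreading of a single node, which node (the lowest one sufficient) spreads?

Feature comparison: [voice], [constricted glottis] differ between /p'/ and [b]; the remaining terminals match.
In this geometry the lowest node dominating all of them is Laryngeal: every daughter of Laryngeal dominates only a proper subset, so no lower node suffices.
Delinking /p'/'s Laryngeal and associating /m/'s Laryngeal gives precisely the feature bundle of [b].
Had Root spread, [nasal] would have taken /m/'s value; it stays as in /p'/, confirming the spreading constituent is exactly Laryngeal.

Laryngeal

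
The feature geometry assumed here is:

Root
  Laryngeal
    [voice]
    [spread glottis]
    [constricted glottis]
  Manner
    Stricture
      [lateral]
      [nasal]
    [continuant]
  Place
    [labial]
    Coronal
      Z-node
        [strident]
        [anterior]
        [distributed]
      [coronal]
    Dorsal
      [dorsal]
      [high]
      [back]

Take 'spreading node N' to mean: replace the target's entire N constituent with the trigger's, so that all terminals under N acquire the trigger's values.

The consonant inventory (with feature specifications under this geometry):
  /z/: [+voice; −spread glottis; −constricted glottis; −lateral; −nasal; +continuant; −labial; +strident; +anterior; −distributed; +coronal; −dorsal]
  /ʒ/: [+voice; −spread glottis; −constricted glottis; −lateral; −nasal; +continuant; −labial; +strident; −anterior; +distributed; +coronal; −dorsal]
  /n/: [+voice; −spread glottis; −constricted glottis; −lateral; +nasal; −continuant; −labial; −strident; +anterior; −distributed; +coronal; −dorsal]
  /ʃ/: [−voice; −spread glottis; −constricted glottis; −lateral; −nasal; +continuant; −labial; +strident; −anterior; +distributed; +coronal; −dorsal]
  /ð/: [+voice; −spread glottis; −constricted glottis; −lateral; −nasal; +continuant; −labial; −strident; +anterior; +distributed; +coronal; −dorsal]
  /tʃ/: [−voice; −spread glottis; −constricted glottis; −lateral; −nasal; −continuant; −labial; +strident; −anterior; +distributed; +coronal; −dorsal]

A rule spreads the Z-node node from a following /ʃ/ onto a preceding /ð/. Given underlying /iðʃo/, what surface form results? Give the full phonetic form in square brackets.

Terminals under Z-node in this geometry: [strident], [anterior], [distributed].
The target acquires /ʃ/'s values for everything under Z-node — [+strident], [−anterior], [+distributed] — while keeping its own [voice], [spread glottis], [constricted glottis], ….
Among the inventory, only /ʒ/ has exactly this specification, giving the surface form [iʒʃo].

[iʒʃo]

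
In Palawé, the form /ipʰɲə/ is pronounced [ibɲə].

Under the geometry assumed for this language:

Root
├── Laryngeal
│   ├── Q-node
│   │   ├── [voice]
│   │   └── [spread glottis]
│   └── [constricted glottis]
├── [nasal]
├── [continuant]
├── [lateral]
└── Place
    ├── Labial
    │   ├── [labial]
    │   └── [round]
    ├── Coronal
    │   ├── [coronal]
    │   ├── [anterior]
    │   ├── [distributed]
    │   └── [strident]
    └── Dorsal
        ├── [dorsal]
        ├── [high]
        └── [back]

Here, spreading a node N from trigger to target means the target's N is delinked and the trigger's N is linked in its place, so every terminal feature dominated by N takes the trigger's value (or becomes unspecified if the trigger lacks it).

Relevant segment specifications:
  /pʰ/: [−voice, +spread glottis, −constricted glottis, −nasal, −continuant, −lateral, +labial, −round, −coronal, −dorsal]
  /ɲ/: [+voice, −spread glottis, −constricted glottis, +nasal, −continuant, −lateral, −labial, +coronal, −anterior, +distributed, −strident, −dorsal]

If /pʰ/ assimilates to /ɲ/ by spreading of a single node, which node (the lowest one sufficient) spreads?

Comparing /pʰ/ with its surface form [b], the features that change are [voice], [spread glottis].
In this geometry the lowest node dominating all of them is Q-node: every daughter of Q-node dominates only a proper subset, so no lower node suffices.
Spreading Q-node from /ɲ/ overwrites each of those terminals with /ɲ/'s values, yielding exactly [b].
[nasal], [coronal] stay as in /pʰ/ although /ɲ/ differs there, so no node dominating them spread; among the remaining candidates Q-node is the lowest that derives the output.

Q-node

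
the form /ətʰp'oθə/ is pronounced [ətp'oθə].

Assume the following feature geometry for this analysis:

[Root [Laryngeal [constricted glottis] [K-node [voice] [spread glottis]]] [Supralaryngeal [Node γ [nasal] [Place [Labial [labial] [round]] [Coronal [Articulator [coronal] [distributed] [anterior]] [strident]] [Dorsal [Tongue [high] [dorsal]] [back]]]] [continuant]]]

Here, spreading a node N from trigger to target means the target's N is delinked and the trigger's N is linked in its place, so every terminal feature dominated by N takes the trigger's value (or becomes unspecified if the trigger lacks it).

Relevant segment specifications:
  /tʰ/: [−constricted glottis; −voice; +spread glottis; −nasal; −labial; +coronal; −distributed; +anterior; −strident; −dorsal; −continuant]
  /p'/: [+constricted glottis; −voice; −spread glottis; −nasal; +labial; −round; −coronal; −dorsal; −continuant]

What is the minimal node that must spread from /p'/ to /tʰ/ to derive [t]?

/tʰ/ and [t] differ in [spread glottis]; every other specified feature is identical.
With a single altered terminal, the smallest constituent that could spread is that terminal — [spread glottis].
[labial], [coronal] stay as in /tʰ/ although /p'/ differs there, so no node dominating them spread; among the remaining candidates [spread glottis] is the lowest that derives the output.

[spread glottis]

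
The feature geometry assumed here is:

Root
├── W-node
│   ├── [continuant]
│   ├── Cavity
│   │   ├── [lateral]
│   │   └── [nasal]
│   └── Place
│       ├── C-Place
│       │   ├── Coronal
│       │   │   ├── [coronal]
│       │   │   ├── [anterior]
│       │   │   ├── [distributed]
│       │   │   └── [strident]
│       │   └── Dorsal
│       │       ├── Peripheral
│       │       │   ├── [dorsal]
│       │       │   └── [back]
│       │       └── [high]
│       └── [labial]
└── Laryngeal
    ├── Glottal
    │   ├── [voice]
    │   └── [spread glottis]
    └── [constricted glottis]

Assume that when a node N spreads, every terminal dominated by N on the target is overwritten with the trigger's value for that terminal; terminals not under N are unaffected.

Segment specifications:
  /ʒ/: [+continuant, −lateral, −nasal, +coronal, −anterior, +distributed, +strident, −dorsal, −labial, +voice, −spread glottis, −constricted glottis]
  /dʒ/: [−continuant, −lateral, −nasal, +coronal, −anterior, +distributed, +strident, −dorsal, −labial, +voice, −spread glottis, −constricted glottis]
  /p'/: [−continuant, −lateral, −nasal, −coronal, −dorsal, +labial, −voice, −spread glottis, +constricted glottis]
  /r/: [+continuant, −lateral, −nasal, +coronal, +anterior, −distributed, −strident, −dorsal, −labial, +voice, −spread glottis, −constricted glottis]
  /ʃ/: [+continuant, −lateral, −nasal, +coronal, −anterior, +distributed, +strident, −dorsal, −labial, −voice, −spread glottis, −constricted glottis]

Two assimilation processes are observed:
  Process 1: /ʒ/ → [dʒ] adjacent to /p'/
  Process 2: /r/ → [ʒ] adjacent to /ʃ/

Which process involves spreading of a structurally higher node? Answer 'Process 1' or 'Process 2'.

Process 1: the feature that changes is [continuant]; the minimal node is [continuant] (depth 2).
Process 2 alters [anterior], [distributed], [strident]; the lowest common ancestor is Coronal (depth 4 from Root).
Depth 2 < depth 4; Process 1 involves the structurally higher constituent [continuant].

Process 1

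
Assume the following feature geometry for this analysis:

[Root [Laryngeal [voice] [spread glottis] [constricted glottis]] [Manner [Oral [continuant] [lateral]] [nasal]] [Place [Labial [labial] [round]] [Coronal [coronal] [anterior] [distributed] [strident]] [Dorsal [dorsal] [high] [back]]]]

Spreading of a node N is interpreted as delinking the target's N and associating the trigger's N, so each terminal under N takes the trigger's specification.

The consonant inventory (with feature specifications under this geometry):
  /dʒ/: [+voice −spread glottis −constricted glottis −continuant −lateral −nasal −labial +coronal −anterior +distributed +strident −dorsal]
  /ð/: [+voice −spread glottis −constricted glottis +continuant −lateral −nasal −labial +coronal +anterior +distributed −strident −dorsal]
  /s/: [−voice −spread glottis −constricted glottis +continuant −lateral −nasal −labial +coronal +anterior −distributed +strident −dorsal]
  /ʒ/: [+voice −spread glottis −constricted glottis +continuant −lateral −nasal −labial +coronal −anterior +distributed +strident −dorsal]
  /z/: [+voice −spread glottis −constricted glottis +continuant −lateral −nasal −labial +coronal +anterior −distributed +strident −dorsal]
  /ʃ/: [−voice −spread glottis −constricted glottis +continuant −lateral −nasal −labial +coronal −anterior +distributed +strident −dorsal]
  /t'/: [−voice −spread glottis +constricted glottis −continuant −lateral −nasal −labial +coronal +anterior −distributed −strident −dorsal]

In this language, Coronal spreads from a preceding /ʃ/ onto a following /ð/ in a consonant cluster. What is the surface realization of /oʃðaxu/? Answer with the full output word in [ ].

[oʃʒaxu]

The Coronal node dominates the terminals [coronal], [anterior], [distributed], [strident].
After delinking /ð/'s Coronal and linking /ʃ/'s, the affected terminals become [+coronal], [−anterior], [+distributed], [+strident]; [voice], [spread glottis], [constricted glottis], … (outside Coronal) are retained from /ð/.
The resulting bundle matches /ʒ/ in the inventory; substituting it for /ð/ gives [oʃʒaxu].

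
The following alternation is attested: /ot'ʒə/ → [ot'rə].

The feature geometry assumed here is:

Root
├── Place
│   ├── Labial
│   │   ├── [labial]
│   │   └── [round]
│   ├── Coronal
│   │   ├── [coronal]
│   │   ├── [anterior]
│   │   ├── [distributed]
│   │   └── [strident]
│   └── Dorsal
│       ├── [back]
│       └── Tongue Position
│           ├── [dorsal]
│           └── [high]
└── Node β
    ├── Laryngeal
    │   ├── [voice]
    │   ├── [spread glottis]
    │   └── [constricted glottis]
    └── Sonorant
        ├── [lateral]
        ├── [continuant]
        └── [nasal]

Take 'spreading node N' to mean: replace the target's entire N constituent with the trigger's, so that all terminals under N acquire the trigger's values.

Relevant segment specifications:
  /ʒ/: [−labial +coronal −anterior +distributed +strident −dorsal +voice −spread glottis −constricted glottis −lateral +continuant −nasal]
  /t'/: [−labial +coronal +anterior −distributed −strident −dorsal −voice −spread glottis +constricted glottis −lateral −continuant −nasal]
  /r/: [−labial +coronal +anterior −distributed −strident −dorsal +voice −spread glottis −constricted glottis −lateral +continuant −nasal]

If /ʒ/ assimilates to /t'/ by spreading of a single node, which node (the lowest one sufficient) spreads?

Comparing /ʒ/ with its surface form [r], the features that change are [anterior], [distributed], [strident].
Tracing each changed feature up the tree, the paths first meet at Coronal; any lower node misses at least one of them.
Delinking /ʒ/'s Coronal and associating /t'/'s Coronal gives precisely the feature bundle of [r].
Features on which the two segments disagree outside Coronal, such as [constricted glottis], [continuant], are unchanged — nothing dominating them spread, and Coronal is the minimal sufficient constituent.

Coronal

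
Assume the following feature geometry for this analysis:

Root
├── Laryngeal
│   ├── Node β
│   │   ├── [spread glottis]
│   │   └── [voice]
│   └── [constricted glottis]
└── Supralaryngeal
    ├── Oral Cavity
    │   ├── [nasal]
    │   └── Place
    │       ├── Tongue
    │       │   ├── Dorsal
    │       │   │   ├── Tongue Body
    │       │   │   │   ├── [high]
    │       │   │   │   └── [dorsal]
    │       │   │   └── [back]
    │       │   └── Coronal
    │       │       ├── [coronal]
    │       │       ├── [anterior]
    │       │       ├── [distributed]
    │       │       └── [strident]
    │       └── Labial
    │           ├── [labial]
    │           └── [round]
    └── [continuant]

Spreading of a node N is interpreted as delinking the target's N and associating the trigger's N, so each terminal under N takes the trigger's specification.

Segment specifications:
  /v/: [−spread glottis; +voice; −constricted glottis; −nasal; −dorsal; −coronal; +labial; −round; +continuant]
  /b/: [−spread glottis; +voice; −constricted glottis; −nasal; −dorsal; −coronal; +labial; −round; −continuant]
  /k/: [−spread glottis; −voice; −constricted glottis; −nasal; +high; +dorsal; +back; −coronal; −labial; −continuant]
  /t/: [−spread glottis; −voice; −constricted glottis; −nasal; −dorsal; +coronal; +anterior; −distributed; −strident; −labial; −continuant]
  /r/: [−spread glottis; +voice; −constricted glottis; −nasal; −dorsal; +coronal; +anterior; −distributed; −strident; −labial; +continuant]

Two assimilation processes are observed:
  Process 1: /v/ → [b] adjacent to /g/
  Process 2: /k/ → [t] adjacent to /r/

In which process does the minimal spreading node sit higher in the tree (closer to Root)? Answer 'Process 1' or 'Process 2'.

Process 1: the feature that changes is [continuant]; the minimal node is [continuant] (depth 2).
In Process 2, [coronal], [anterior], [distributed], [strident], [dorsal], [high], [back] change, so the minimal spreading node is Tongue at depth 4.
[continuant] (depth 2) sits above Tongue (depth 4), making Process 1 the one with the higher spreading node.

Process 1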